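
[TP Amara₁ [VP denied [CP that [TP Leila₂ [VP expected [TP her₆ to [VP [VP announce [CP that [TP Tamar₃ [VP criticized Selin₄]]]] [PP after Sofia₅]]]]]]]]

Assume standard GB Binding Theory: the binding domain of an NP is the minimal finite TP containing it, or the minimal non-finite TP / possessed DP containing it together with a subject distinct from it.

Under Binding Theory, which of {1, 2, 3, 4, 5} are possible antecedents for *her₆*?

{1}

*her* is a pronoun, so Principle B applies: it must be free in its binding domain.
Binding domain of *her₆*: the embedded TP, whose subject is Leila₂.
*Amara₁* c-commands the pronoun but from outside its binding domain, and is not c-commanded by it → coindexation permitted.
*Leila₂* c-commands the pronoun within its binding domain → coindexation would violate Principle B.
*Tamar₃*: the pronoun c-commands this R-expression → coindexation would violate Principle C on *Tamar₃*.
*Selin₄*: the pronoun c-commands this R-expression → coindexation would violate Principle C on *Selin₄*.
*Sofia₅*: the pronoun c-commands this R-expression → coindexation would violate Principle C on *Sofia₅*.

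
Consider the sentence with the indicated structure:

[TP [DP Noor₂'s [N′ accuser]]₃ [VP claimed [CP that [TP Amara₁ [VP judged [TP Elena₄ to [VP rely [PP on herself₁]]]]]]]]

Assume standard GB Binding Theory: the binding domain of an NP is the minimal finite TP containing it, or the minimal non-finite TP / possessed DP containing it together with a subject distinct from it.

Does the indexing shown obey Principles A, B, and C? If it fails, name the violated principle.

The two coindexed NPs are *Amara₁* and *herself₁*.
*herself₁* is an anaphor. Principle A requires it to be bound within its binding domain — the embedded TP, whose subject is Elena₄.
Within that domain it is c-commanded by *Elena₄*, which does not share its index.
*Amara₁* does c-command the anaphor, but from outside its binding domain.
The anaphor is unbound in its domain → Principle A violation.

Principle A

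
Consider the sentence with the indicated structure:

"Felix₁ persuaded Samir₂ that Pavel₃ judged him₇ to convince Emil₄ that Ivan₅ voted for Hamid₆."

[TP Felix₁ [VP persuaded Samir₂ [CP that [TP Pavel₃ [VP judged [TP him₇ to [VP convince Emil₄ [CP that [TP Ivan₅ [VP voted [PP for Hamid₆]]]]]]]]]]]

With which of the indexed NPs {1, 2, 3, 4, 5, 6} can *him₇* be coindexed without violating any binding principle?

*him* is a pronoun, so Principle B applies: it must be free in its binding domain.
Binding domain of *him₇*: the embedded TP, whose subject is Pavel₃.
*Felix₁* c-commands the pronoun but from outside its binding domain, and is not c-commanded by it → coindexation permitted.
*Samir₂* c-commands the pronoun but from outside its binding domain, and is not c-commanded by it → coindexation permitted.
*Pavel₃* c-commands the pronoun within its binding domain → coindexation would violate Principle B.
*Emil₄*: the pronoun c-commands this R-expression → coindexation would violate Principle C on *Emil₄*.
*Ivan₅*: the pronoun c-commands this R-expression → coindexation would violate Principle C on *Ivan₅*.
*Hamid₆*: the pronoun c-commands this R-expression → coindexation would violate Principle C on *Hamid₆*.

{1, 2}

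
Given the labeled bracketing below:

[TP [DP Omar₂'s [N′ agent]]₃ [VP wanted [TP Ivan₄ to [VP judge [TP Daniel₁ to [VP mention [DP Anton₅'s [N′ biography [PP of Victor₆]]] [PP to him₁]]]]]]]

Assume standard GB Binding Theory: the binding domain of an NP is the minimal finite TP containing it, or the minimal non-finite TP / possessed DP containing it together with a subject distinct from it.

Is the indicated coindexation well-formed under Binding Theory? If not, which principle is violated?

The two coindexed NPs are *Daniel₁* and *him₁*.
*him₁* is a pronoun. Its binding domain is the embedded TP, whose subject is Daniel₁.
*Daniel₁* c-commands it within that domain and carries the same index.
The pronoun is locally bound → Principle B violation.

Principle B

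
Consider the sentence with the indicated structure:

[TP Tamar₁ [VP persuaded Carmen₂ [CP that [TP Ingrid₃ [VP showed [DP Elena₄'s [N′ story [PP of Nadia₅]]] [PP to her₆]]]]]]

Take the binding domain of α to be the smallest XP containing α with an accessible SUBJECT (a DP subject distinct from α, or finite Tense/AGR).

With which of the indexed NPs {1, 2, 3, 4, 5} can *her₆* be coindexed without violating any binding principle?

*her* is a pronoun, so Principle B applies: it must be free in its binding domain.
Binding domain of *her₆*: the embedded TP, whose subject is Ingrid₃.
*Tamar₁* c-commands the pronoun but from outside its binding domain, and is not c-commanded by it → coindexation permitted.
*Carmen₂* c-commands the pronoun but from outside its binding domain, and is not c-commanded by it → coindexation permitted.
*Ingrid₃* c-commands the pronoun within its binding domain → coindexation would violate Principle B.
*Elena₄* and the pronoun do not c-command one another → neither Principle B nor Principle C is at stake; coindexation permitted.
*Nadia₅* and the pronoun do not c-command one another → neither Principle B nor Principle C is at stake; coindexation permitted.

{1, 2, 4, 5}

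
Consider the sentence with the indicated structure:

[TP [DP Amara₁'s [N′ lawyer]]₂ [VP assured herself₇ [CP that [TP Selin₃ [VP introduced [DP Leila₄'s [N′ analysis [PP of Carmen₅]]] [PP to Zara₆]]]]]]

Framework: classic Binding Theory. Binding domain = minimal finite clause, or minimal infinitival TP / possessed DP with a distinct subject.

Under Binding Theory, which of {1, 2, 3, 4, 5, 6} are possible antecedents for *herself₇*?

{2}

*herself* is an anaphor, so Principle A applies: it must be bound in its binding domain.
Binding domain of *herself₇*: the matrix TP, whose subject is [Amara₁'s lawyer]₂.
*Amara₁* does not c-command the anaphor → cannot bind it.
*[Amara₁'s lawyer]₂* c-commands the anaphor within its binding domain → licit binder.
*Selin₃* does not c-command the anaphor → cannot bind it.
*Leila₄* does not c-command the anaphor → cannot bind it.
*Carmen₅* does not c-command the anaphor → cannot bind it.
*Zara₆* does not c-command the anaphor → cannot bind it.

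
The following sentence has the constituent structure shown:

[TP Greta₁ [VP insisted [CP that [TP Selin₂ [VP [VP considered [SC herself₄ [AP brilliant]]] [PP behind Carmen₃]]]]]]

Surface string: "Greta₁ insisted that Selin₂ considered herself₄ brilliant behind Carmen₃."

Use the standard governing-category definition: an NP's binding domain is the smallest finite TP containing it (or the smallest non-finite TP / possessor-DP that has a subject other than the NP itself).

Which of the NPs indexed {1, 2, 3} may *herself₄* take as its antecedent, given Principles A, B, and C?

{2}

*herself* is an anaphor, so Principle A applies: it must be bound in its binding domain.
Binding domain of *herself₄*: the embedded TP, whose subject is Selin₂.
*Greta₁* c-commands the anaphor but is outside its binding domain → cannot satisfy Principle A.
*Selin₂* c-commands the anaphor within its binding domain → licit binder.
*Carmen₃* does not c-command the anaphor → cannot bind it.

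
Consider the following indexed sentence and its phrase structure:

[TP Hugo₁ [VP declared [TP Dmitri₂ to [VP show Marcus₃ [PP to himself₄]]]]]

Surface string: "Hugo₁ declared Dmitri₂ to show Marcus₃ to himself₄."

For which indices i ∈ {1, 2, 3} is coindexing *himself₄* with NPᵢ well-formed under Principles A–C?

*himself* is an anaphor, so Principle A applies: it must be bound in its binding domain.
Binding domain of *himself₄*: the embedded TP, whose subject is Dmitri₂.
*Hugo₁* c-commands the anaphor but is outside its binding domain → cannot satisfy Principle A.
*Dmitri₂* c-commands the anaphor within its binding domain → licit binder.
*Marcus₃* c-commands the anaphor within its binding domain → licit binder.

{2, 3}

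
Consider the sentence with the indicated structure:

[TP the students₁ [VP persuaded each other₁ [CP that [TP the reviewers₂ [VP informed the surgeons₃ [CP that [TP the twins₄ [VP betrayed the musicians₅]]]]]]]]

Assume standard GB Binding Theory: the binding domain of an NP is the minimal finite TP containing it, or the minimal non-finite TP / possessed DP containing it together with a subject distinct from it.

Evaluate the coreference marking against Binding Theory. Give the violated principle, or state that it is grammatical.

The two coindexed NPs are *the students₁* and *each other₁*.
*each other₁* is an anaphor; its binding domain is the matrix TP, whose subject is the students₁. *the students₁* c-commands it within that domain and shares its index, so Principle A is satisfied.
*the students₁* is an R-expression; *each other₁* does not c-command it, and no other NP shares its index, so Principle C is satisfied.
All principles are respected.

grammatical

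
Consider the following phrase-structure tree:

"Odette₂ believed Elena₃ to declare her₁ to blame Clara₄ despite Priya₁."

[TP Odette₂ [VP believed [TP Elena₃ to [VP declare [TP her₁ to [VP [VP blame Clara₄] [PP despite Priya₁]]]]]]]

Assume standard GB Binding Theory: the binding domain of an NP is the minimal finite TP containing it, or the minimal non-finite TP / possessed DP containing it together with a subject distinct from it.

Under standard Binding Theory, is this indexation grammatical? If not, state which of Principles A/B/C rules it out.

The two coindexed NPs are *her₁* and *Priya₁*.
*Priya₁* is an R-expression. Principle C requires it to be free everywhere.
*her₁* c-commands it and carries the same index.
The R-expression is bound → Principle C violation.

Principle C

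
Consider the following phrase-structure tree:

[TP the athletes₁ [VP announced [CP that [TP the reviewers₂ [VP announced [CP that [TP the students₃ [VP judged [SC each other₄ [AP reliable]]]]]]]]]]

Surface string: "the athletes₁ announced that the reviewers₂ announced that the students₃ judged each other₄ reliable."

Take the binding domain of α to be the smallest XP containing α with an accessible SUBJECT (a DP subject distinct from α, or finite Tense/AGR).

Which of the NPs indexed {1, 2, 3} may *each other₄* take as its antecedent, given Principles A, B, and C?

{3}

*each other* is an anaphor, so Principle A applies: it must be bound in its binding domain.
Binding domain of *each other₄*: the embedded TP, whose subject is the students₃.
*the athletes₁* c-commands the anaphor but is outside its binding domain → cannot satisfy Principle A.
*the reviewers₂* c-commands the anaphor but is outside its binding domain → cannot satisfy Principle A.
*the students₃* c-commands the anaphor within its binding domain → licit binder.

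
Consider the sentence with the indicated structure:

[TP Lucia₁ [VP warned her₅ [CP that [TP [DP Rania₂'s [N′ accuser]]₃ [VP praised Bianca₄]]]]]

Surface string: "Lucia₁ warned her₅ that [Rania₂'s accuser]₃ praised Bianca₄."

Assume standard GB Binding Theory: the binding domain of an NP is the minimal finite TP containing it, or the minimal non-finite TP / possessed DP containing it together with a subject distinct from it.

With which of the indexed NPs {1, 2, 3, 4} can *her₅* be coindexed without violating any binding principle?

*her* is a pronoun, so Principle B applies: it must be free in its binding domain.
Binding domain of *her₅*: the matrix TP, whose subject is Lucia₁.
*Lucia₁* c-commands the pronoun within its binding domain → coindexation would violate Principle B.
*Rania₂*: the pronoun c-commands this R-expression → coindexation would violate Principle C on *Rania₂*.
*[Rania₂'s accuser]₃*: the pronoun c-commands this R-expression → coindexation would violate Principle C on *[Rania₂'s accuser]₃*.
*Bianca₄*: the pronoun c-commands this R-expression → coindexation would violate Principle C on *Bianca₄*.

none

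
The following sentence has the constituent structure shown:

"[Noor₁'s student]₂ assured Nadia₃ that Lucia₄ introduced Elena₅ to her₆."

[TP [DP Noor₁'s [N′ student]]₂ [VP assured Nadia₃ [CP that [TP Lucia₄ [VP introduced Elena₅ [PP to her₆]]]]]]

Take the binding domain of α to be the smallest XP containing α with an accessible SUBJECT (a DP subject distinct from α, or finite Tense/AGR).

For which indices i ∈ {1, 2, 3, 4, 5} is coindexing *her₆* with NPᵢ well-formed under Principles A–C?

{1, 2, 3}

*her* is a pronoun, so Principle B applies: it must be free in its binding domain.
Binding domain of *her₆*: the embedded TP, whose subject is Lucia₄.
*Noor₁* and the pronoun do not c-command one another → neither Principle B nor Principle C is at stake; coindexation permitted.
*[Noor₁'s student]₂* c-commands the pronoun but from outside its binding domain, and is not c-commanded by it → coindexation permitted.
*Nadia₃* c-commands the pronoun but from outside its binding domain, and is not c-commanded by it → coindexation permitted.
*Lucia₄* c-commands the pronoun within its binding domain → coindexation would violate Principle B.
*Elena₅* c-commands the pronoun within its binding domain → coindexation would violate Principle B.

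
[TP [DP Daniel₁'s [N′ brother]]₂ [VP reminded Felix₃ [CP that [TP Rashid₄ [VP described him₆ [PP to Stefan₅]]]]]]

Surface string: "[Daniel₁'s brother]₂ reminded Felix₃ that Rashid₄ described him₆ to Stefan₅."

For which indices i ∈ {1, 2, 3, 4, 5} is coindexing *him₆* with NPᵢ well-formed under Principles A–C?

{1, 2, 3}

*him* is a pronoun, so Principle B applies: it must be free in its binding domain.
Binding domain of *him₆*: the embedded TP, whose subject is Rashid₄.
*Daniel₁* and the pronoun do not c-command one another → neither Principle B nor Principle C is at stake; coindexation permitted.
*[Daniel₁'s brother]₂* c-commands the pronoun but from outside its binding domain, and is not c-commanded by it → coindexation permitted.
*Felix₃* c-commands the pronoun but from outside its binding domain, and is not c-commanded by it → coindexation permitted.
*Rashid₄* c-commands the pronoun within its binding domain → coindexation would violate Principle B.
*Stefan₅*: the pronoun c-commands this R-expression → coindexation would violate Principle C on *Stefan₅*.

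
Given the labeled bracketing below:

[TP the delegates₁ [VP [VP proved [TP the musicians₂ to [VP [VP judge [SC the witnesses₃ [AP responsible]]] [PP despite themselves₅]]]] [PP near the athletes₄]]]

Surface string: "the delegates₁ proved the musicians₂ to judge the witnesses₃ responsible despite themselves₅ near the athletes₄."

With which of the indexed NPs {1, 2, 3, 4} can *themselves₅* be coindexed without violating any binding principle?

*themselves* is an anaphor, so Principle A applies: it must be bound in its binding domain.
Binding domain of *themselves₅*: the embedded TP, whose subject is the musicians₂.
*the delegates₁* c-commands the anaphor but is outside its binding domain → cannot satisfy Principle A.
*the musicians₂* c-commands the anaphor within its binding domain → licit binder.
*the witnesses₃* does not c-command the anaphor → cannot bind it.
*the athletes₄* does not c-command the anaphor → cannot bind it.

{2}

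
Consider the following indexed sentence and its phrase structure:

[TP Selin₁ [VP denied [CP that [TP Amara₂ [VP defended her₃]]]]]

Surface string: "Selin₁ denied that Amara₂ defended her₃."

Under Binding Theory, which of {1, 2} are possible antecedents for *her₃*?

*her* is a pronoun, so Principle B applies: it must be free in its binding domain.
Binding domain of *her₃*: the embedded TP, whose subject is Amara₂.
*Selin₁* c-commands the pronoun but from outside its binding domain, and is not c-commanded by it → coindexation permitted.
*Amara₂* c-commands the pronoun within its binding domain → coindexation would violate Principle B.

{1}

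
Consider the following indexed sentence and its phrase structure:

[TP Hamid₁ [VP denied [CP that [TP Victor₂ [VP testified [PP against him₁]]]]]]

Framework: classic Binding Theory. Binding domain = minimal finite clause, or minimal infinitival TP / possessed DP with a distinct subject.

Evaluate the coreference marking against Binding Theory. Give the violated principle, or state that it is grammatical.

grammatical

The two coindexed NPs are *Hamid₁* and *him₁*.
*him₁* is a pronoun; its binding domain is the embedded TP, whose subject is Victor₂. Within that domain it is c-commanded only by *Victor₂*, which carries a different index — the pronoun is free locally, so Principle B holds.
*Hamid₁* is an R-expression; *him₁* does not c-command it, and no other NP shares its index, so Principle C is satisfied.
All principles are respected.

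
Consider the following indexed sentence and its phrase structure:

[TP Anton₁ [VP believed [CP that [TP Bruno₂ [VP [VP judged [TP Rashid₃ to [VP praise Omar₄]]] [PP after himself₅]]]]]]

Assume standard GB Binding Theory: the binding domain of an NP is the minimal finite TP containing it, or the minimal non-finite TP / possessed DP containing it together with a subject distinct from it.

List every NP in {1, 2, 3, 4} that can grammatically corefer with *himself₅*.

*himself* is an anaphor, so Principle A applies: it must be bound in its binding domain.
Binding domain of *himself₅*: the embedded TP, whose subject is Bruno₂.
*Anton₁* c-commands the anaphor but is outside its binding domain → cannot satisfy Principle A.
*Bruno₂* c-commands the anaphor within its binding domain → licit binder.
*Rashid₃* does not c-command the anaphor → cannot bind it.
*Omar₄* does not c-command the anaphor → cannot bind it.

{2}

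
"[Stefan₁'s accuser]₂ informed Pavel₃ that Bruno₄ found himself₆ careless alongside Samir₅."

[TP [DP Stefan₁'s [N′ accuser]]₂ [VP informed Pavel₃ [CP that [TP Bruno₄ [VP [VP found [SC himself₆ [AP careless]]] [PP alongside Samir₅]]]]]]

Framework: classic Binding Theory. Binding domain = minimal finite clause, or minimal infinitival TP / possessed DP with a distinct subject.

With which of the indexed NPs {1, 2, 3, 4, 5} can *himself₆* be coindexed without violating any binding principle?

*himself* is an anaphor, so Principle A applies: it must be bound in its binding domain.
Binding domain of *himself₆*: the embedded TP, whose subject is Bruno₄.
*Stefan₁* does not c-command the anaphor → cannot bind it.
*[Stefan₁'s accuser]₂* c-commands the anaphor but is outside its binding domain → cannot satisfy Principle A.
*Pavel₃* c-commands the anaphor but is outside its binding domain → cannot satisfy Principle A.
*Bruno₄* c-commands the anaphor within its binding domain → licit binder.
*Samir₅* does not c-command the anaphor → cannot bind it.

{4}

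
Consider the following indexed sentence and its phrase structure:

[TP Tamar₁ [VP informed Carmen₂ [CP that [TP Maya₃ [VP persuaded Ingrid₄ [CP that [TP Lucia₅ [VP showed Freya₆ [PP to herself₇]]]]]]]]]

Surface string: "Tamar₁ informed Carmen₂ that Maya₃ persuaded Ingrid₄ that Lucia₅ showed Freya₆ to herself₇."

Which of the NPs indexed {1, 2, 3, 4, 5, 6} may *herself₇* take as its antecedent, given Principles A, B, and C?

{5, 6}

*herself* is an anaphor, so Principle A applies: it must be bound in its binding domain.
Binding domain of *herself₇*: the embedded TP, whose subject is Lucia₅.
*Tamar₁* c-commands the anaphor but is outside its binding domain → cannot satisfy Principle A.
*Carmen₂* c-commands the anaphor but is outside its binding domain → cannot satisfy Principle A.
*Maya₃* c-commands the anaphor but is outside its binding domain → cannot satisfy Principle A.
*Ingrid₄* c-commands the anaphor but is outside its binding domain → cannot satisfy Principle A.
*Lucia₅* c-commands the anaphor within its binding domain → licit binder.
*Freya₆* c-commands the anaphor within its binding domain → licit binder.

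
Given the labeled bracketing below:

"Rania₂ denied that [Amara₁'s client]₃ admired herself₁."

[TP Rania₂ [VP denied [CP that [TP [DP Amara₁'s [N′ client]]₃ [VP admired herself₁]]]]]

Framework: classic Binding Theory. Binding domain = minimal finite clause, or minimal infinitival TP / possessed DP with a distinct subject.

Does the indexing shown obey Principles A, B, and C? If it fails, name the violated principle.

The two coindexed NPs are *Amara₁* and *herself₁*.
*herself₁* is an anaphor. Principle A requires it to be bound within its binding domain — the embedded TP, whose subject is [Amara₁'s client]₃.
Within that domain it is c-commanded by *[Amara₁'s client]₃*, which does not share its index.
*Amara₁* does not c-command the anaphor at all.
The anaphor is unbound in its domain → Principle A violation.

Principle A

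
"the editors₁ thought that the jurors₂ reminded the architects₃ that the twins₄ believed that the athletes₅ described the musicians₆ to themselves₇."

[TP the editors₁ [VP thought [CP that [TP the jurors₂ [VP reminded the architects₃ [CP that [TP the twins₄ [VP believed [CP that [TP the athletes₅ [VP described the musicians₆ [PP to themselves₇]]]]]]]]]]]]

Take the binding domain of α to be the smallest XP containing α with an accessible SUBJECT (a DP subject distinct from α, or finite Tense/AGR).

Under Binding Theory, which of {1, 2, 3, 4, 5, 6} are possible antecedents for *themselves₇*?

*themselves* is an anaphor, so Principle A applies: it must be bound in its binding domain.
Binding domain of *themselves₇*: the embedded TP, whose subject is the athletes₅.
*the editors₁* c-commands the anaphor but is outside its binding domain → cannot satisfy Principle A.
*the jurors₂* c-commands the anaphor but is outside its binding domain → cannot satisfy Principle A.
*the architects₃* c-commands the anaphor but is outside its binding domain → cannot satisfy Principle A.
*the twins₄* c-commands the anaphor but is outside its binding domain → cannot satisfy Principle A.
*the athletes₅* c-commands the anaphor within its binding domain → licit binder.
*the musicians₆* c-commands the anaphor within its binding domain → licit binder.

{5, 6}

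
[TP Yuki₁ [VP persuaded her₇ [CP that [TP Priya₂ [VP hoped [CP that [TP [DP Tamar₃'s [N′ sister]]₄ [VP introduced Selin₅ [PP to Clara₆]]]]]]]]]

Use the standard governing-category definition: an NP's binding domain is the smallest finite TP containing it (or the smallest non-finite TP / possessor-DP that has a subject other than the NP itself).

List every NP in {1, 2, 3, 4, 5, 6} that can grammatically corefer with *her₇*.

none

*her* is a pronoun, so Principle B applies: it must be free in its binding domain.
Binding domain of *her₇*: the matrix TP, whose subject is Yuki₁.
*Yuki₁* c-commands the pronoun within its binding domain → coindexation would violate Principle B.
*Priya₂*: the pronoun c-commands this R-expression → coindexation would violate Principle C on *Priya₂*.
*Tamar₃*: the pronoun c-commands this R-expression → coindexation would violate Principle C on *Tamar₃*.
*[Tamar₃'s sister]₄*: the pronoun c-commands this R-expression → coindexation would violate Principle C on *[Tamar₃'s sister]₄*.
*Selin₅*: the pronoun c-commands this R-expression → coindexation would violate Principle C on *Selin₅*.
*Clara₆*: the pronoun c-commands this R-expression → coindexation would violate Principle C on *Clara₆*.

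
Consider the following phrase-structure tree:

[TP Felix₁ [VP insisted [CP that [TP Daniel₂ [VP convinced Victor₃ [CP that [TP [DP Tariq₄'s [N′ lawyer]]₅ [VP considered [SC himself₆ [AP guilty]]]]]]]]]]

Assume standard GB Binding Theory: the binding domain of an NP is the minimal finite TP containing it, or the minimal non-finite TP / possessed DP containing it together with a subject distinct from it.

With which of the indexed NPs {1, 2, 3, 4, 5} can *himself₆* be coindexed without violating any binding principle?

*himself* is an anaphor, so Principle A applies: it must be bound in its binding domain.
Binding domain of *himself₆*: the embedded TP, whose subject is [Tariq₄'s lawyer]₅.
*Felix₁* c-commands the anaphor but is outside its binding domain → cannot satisfy Principle A.
*Daniel₂* c-commands the anaphor but is outside its binding domain → cannot satisfy Principle A.
*Victor₃* c-commands the anaphor but is outside its binding domain → cannot satisfy Principle A.
*Tariq₄* does not c-command the anaphor → cannot bind it.
*[Tariq₄'s lawyer]₅* c-commands the anaphor within its binding domain → licit binder.

{5}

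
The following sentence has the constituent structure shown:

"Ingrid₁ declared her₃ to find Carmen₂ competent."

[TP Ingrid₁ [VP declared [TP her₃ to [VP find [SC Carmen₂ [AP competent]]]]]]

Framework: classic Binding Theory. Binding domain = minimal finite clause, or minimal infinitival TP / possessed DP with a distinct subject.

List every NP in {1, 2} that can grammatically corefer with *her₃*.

*her* is a pronoun, so Principle B applies: it must be free in its binding domain.
Binding domain of *her₃*: the matrix TP, whose subject is Ingrid₁.
*Ingrid₁* c-commands the pronoun within its binding domain → coindexation would violate Principle B.
*Carmen₂*: the pronoun c-commands this R-expression → coindexation would violate Principle C on *Carmen₂*.

none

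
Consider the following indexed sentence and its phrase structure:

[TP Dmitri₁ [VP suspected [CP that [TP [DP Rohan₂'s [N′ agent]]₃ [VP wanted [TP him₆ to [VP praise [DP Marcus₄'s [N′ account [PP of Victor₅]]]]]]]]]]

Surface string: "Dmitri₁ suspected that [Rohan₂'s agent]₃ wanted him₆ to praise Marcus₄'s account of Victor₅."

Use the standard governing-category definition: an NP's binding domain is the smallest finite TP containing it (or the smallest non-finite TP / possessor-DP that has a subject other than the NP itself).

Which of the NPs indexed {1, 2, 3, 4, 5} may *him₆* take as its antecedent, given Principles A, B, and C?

*him* is a pronoun, so Principle B applies: it must be free in its binding domain.
Binding domain of *him₆*: the embedded TP, whose subject is [Rohan₂'s agent]₃.
*Dmitri₁* c-commands the pronoun but from outside its binding domain, and is not c-commanded by it → coindexation permitted.
*Rohan₂* and the pronoun do not c-command one another → neither Principle B nor Principle C is at stake; coindexation permitted.
*[Rohan₂'s agent]₃* c-commands the pronoun within its binding domain → coindexation would violate Principle B.
*Marcus₄*: the pronoun c-commands this R-expression → coindexation would violate Principle C on *Marcus₄*.
*Victor₅*: the pronoun c-commands this R-expression → coindexation would violate Principle C on *Victor₅*.

{1, 2}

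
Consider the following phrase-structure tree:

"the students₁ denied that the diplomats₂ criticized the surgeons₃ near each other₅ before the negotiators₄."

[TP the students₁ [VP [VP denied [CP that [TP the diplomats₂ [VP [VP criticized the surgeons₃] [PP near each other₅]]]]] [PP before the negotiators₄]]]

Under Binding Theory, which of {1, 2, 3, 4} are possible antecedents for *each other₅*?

*each other* is an anaphor, so Principle A applies: it must be bound in its binding domain.
Binding domain of *each other₅*: the embedded TP, whose subject is the diplomats₂.
*the students₁* c-commands the anaphor but is outside its binding domain → cannot satisfy Principle A.
*the diplomats₂* c-commands the anaphor within its binding domain → licit binder.
*the surgeons₃* does not c-command the anaphor → cannot bind it.
*the negotiators₄* does not c-command the anaphor → cannot bind it.

{2}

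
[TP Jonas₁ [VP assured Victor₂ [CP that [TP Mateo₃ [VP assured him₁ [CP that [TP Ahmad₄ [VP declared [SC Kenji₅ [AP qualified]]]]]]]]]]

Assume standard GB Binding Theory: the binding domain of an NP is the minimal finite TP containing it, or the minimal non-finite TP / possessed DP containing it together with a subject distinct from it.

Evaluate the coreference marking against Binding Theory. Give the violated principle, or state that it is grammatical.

The two coindexed NPs are *Jonas₁* and *him₁*.
*him₁* is a pronoun; its binding domain is the embedded TP, whose subject is Mateo₃. Within that domain it is c-commanded only by *Mateo₃*, which carries a different index — the pronoun is free locally, so Principle B holds.
*Jonas₁* is an R-expression; *him₁* does not c-command it, and no other NP shares its index, so Principle C is satisfied.
All principles are respected.

grammatical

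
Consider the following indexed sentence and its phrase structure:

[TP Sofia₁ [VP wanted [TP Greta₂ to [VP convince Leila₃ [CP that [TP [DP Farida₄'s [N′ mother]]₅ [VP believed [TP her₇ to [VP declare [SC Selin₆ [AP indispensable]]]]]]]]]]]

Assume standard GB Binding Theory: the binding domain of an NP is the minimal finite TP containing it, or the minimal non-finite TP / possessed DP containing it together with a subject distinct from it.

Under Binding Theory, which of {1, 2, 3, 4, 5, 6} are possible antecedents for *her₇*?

{1, 2, 3, 4}

*her* is a pronoun, so Principle B applies: it must be free in its binding domain.
Binding domain of *her₇*: the embedded TP, whose subject is [Farida₄'s mother]₅.
*Sofia₁* c-commands the pronoun but from outside its binding domain, and is not c-commanded by it → coindexation permitted.
*Greta₂* c-commands the pronoun but from outside its binding domain, and is not c-commanded by it → coindexation permitted.
*Leila₃* c-commands the pronoun but from outside its binding domain, and is not c-commanded by it → coindexation permitted.
*Farida₄* and the pronoun do not c-command one another → neither Principle B nor Principle C is at stake; coindexation permitted.
*[Farida₄'s mother]₅* c-commands the pronoun within its binding domain → coindexation would violate Principle B.
*Selin₆*: the pronoun c-commands this R-expression → coindexation would violate Principle C on *Selin₆*.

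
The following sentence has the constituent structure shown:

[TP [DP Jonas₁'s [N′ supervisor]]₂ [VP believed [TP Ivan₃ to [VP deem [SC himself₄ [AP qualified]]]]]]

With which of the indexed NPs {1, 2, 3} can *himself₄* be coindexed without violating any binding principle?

*himself* is an anaphor, so Principle A applies: it must be bound in its binding domain.
Binding domain of *himself₄*: the embedded TP, whose subject is Ivan₃.
*Jonas₁* does not c-command the anaphor → cannot bind it.
*[Jonas₁'s supervisor]₂* c-commands the anaphor but is outside its binding domain → cannot satisfy Principle A.
*Ivan₃* c-commands the anaphor within its binding domain → licit binder.

{3}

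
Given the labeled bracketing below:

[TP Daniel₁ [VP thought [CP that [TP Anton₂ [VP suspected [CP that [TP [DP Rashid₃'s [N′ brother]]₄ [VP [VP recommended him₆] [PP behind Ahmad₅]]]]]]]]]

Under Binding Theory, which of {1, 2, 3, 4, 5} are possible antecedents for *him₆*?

{1, 2, 3, 5}

*him* is a pronoun, so Principle B applies: it must be free in its binding domain.
Binding domain of *him₆*: the embedded TP, whose subject is [Rashid₃'s brother]₄.
*Daniel₁* c-commands the pronoun but from outside its binding domain, and is not c-commanded by it → coindexation permitted.
*Anton₂* c-commands the pronoun but from outside its binding domain, and is not c-commanded by it → coindexation permitted.
*Rashid₃* and the pronoun do not c-command one another → neither Principle B nor Principle C is at stake; coindexation permitted.
*[Rashid₃'s brother]₄* c-commands the pronoun within its binding domain → coindexation would violate Principle B.
*Ahmad₅* and the pronoun do not c-command one another → neither Principle B nor Principle C is at stake; coindexation permitted.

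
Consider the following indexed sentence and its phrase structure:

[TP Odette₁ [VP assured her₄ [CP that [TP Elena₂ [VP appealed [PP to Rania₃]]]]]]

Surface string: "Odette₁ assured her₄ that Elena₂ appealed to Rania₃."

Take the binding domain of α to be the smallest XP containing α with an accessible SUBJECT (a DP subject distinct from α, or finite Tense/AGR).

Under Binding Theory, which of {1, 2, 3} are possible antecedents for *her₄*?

*her* is a pronoun, so Principle B applies: it must be free in its binding domain.
Binding domain of *her₄*: the matrix TP, whose subject is Odette₁.
*Odette₁* c-commands the pronoun within its binding domain → coindexation would violate Principle B.
*Elena₂*: the pronoun c-commands this R-expression → coindexation would violate Principle C on *Elena₂*.
*Rania₃*: the pronoun c-commands this R-expression → coindexation would violate Principle C on *Rania₃*.

none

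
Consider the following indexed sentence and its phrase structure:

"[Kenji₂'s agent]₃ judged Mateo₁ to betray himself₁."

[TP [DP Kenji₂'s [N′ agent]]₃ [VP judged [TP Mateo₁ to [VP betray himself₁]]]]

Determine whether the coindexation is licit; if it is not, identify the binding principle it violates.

The two coindexed NPs are *Mateo₁* and *himself₁*.
*himself₁* is an anaphor; its binding domain is the embedded TP, whose subject is Mateo₁. *Mateo₁* c-commands it within that domain and shares its index, so Principle A is satisfied.
*Mateo₁* is an R-expression; *himself₁* does not c-command it, and no other NP shares its index, so Principle C is satisfied.
All principles are respected.

grammatical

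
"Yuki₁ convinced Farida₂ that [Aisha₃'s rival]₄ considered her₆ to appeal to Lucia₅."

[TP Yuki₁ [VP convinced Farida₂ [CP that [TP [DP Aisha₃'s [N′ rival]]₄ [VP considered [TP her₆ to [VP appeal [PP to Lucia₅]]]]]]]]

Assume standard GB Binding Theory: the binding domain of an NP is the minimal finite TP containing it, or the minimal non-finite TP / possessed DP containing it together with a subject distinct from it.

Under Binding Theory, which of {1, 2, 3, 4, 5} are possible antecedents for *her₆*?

*her* is a pronoun, so Principle B applies: it must be free in its binding domain.
Binding domain of *her₆*: the embedded TP, whose subject is [Aisha₃'s rival]₄.
*Yuki₁* c-commands the pronoun but from outside its binding domain, and is not c-commanded by it → coindexation permitted.
*Farida₂* c-commands the pronoun but from outside its binding domain, and is not c-commanded by it → coindexation permitted.
*Aisha₃* and the pronoun do not c-command one another → neither Principle B nor Principle C is at stake; coindexation permitted.
*[Aisha₃'s rival]₄* c-commands the pronoun within its binding domain → coindexation would violate Principle B.
*Lucia₅*: the pronoun c-commands this R-expression → coindexation would violate Principle C on *Lucia₅*.

{1, 2, 3}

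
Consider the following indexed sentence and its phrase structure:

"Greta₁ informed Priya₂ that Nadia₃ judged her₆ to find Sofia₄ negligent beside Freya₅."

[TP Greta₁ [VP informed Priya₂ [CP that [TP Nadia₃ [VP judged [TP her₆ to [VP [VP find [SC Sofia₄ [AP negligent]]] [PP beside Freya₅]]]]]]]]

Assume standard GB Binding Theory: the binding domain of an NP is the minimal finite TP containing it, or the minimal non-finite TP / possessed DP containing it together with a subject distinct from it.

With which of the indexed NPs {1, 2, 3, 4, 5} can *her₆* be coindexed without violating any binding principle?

*her* is a pronoun, so Principle B applies: it must be free in its binding domain.
Binding domain of *her₆*: the embedded TP, whose subject is Nadia₃.
*Greta₁* c-commands the pronoun but from outside its binding domain, and is not c-commanded by it → coindexation permitted.
*Priya₂* c-commands the pronoun but from outside its binding domain, and is not c-commanded by it → coindexation permitted.
*Nadia₃* c-commands the pronoun within its binding domain → coindexation would violate Principle B.
*Sofia₄*: the pronoun c-commands this R-expression → coindexation would violate Principle C on *Sofia₄*.
*Freya₅*: the pronoun c-commands this R-expression → coindexation would violate Principle C on *Freya₅*.

{1, 2}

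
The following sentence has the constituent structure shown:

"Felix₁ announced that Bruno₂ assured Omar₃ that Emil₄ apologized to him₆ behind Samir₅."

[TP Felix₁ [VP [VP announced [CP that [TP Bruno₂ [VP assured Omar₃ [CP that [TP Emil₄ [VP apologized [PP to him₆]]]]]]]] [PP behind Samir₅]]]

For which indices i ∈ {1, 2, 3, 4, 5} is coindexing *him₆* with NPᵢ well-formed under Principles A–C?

{1, 2, 3, 5}

*him* is a pronoun, so Principle B applies: it must be free in its binding domain.
Binding domain of *him₆*: the embedded TP, whose subject is Emil₄.
*Felix₁* c-commands the pronoun but from outside its binding domain, and is not c-commanded by it → coindexation permitted.
*Bruno₂* c-commands the pronoun but from outside its binding domain, and is not c-commanded by it → coindexation permitted.
*Omar₃* c-commands the pronoun but from outside its binding domain, and is not c-commanded by it → coindexation permitted.
*Emil₄* c-commands the pronoun within its binding domain → coindexation would violate Principle B.
*Samir₅* and the pronoun do not c-command one another → neither Principle B nor Principle C is at stake; coindexation permitted.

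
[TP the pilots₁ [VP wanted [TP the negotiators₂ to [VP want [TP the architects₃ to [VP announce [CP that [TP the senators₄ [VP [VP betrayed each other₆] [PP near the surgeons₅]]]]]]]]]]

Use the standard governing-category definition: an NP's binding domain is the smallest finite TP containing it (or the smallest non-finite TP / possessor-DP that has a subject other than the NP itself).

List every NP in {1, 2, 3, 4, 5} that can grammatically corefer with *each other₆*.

*each other* is an anaphor, so Principle A applies: it must be bound in its binding domain.
Binding domain of *each other₆*: the embedded TP, whose subject is the senators₄.
*the pilots₁* c-commands the anaphor but is outside its binding domain → cannot satisfy Principle A.
*the negotiators₂* c-commands the anaphor but is outside its binding domain → cannot satisfy Principle A.
*the architects₃* c-commands the anaphor but is outside its binding domain → cannot satisfy Principle A.
*the senators₄* c-commands the anaphor within its binding domain → licit binder.
*the surgeons₅* does not c-command the anaphor → cannot bind it.

{4}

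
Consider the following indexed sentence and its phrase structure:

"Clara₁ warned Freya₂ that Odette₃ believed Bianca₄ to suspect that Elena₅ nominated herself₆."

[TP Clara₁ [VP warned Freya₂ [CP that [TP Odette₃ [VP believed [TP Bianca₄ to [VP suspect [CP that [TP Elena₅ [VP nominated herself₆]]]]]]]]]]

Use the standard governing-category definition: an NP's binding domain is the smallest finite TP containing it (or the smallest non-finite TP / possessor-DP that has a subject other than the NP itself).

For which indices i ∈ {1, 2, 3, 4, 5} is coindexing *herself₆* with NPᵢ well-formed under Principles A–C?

*herself* is an anaphor, so Principle A applies: it must be bound in its binding domain.
Binding domain of *herself₆*: the embedded TP, whose subject is Elena₅.
*Clara₁* c-commands the anaphor but is outside its binding domain → cannot satisfy Principle A.
*Freya₂* c-commands the anaphor but is outside its binding domain → cannot satisfy Principle A.
*Odette₃* c-commands the anaphor but is outside its binding domain → cannot satisfy Principle A.
*Bianca₄* c-commands the anaphor but is outside its binding domain → cannot satisfy Principle A.
*Elena₅* c-commands the anaphor within its binding domain → licit binder.

{5}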